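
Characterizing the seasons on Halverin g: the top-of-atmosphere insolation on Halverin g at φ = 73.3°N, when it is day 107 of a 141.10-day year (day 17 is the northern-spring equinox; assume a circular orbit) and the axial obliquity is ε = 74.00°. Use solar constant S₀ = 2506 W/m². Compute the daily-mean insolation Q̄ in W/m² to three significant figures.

Q̄ ≈ 0.00 W/m²

Solar longitude: λ_s = 360° × (107 − 17)/141.10 = 229.624°.
sin δ = sin 74.00° × sin 229.624° = -0.73230, so δ = -47.080°.
cos H₀ = −tan(+73.3°) tan(-47.080°) = 3.5844 ≥ 1 ⇒ polar night, H₀ = 0 and Q̄ = 0.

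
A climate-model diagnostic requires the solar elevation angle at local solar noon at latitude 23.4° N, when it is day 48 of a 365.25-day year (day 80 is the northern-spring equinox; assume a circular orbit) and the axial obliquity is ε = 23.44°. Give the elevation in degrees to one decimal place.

Solar longitude: λ_s = 360° × (48 − 80)/365.25 = -31.540°, i.e. -31.540° + 360° = 328.460°.
sin δ = sin 23.44° × sin 328.460° = -0.20808, so δ = -12.010°.
At local noon the hour angle is zero, so the zenith angle equals |φ − δ| = |+23.4° − (-12.010°)| = 35.410°.
Elevation = 90° − 35.410° = 54.6°.

54.6°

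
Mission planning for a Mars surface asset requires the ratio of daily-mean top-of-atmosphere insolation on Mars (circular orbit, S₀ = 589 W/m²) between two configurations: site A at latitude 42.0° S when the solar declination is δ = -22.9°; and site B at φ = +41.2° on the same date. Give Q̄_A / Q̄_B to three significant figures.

— Configuration A (φ=-42.0°):
cos H₀ = −tan(-42.0°) tan(-22.900°) = -0.3803, H₀ = 1.9610 rad.
Bracket: H₀ sin φ sin δ + cos φ cos δ sin H₀ = 1.9610×-0.66913×-0.38912 + 0.74314×0.92119×0.92484 = 0.510589 + 0.633121 = 1.143710.
Q̄ = (S₀/π) × [bracket] = (589/π) × 1.143710 = 214.43 W/m².
— Configuration B (φ=+41.2°):
cos H₀ = −tan(+41.2°) tan(-22.900°) = 0.3698, H₀ = 1.1920 rad.
Bracket: H₀ sin φ sin δ + cos φ cos δ sin H₀ = 1.1920×0.65869×-0.38912 + 0.75241×0.92119×0.92911 = -0.305521 + 0.643978 = 0.338457.
Q̄ = (S₀/π) × [bracket] = (589/π) × 0.338457 = 63.455 W/m².
Ratio Q̄_A / Q̄_B = 214.43 / 63.455 = 3.379.

Q̄_A / Q̄_B ≈ 3.38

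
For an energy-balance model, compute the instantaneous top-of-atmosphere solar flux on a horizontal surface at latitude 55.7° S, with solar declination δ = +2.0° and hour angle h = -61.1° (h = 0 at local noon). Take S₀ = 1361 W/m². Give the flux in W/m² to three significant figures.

331 W/m²

cos θ_z = sin φ sin δ + cos φ cos δ cos h = -0.028830 + 0.272176 = 0.243346.
Flux = S₀ · cos θ_z = 1361 × 0.243346 = 331.2 W/m².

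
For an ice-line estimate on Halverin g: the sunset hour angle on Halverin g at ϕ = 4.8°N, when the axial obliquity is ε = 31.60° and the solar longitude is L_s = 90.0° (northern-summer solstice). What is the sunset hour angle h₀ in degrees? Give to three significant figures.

Solar declination: sin δ = sin ε · sin L_s = sin 31.60° × sin 90.0° = 0.52399, so δ = +31.600°.
cos h₀ = −tan ϕ · tan δ = −tan(+4.8°) × tan(+31.600°) = -0.0517, so h₀ = 1.6225 rad = 92.96°.

h₀ = 93.0°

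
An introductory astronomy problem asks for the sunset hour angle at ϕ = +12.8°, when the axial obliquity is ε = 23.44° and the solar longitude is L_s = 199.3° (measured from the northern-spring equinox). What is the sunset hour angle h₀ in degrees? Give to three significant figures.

Solar declination: sin δ = sin ε · sin L_s = sin 23.44° × sin 199.3° = -0.13147, so δ = -7.555°.
cos h₀ = −tan ϕ · tan δ = −tan(+12.8°) × tan(-7.555°) = 0.0301, so h₀ = 1.5407 rad = 88.27°.

h₀ = 88.3°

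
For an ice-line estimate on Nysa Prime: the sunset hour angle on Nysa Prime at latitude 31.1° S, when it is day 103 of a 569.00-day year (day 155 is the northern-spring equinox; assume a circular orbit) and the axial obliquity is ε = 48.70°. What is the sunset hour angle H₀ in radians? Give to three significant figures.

H₀ = 1.84 rad

Solar longitude: λ_s = 360° × (103 − 155)/569.00 = -32.900°, i.e. -32.900° + 360° = 327.100°.
sin δ = sin 48.70° × sin 327.100° = -0.40807, so δ = -24.083°.
cos H₀ = −tan φ · tan δ = −tan(-31.1°) × tan(-24.083°) = -0.2696, so H₀ = 1.8438 rad = 105.64°.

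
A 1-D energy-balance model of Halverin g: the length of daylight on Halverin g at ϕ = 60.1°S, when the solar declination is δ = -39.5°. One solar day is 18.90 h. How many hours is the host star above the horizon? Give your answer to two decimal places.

18.90 h

Sunrise equation: cos h₀ = −tan ϕ · tan δ = -1.4336 ≤ −1, so the host star never sets (polar day) and h₀ = π.
Daylight = 2h₀/(2π) × 18.90 h = (3.1416/π) × 18.90 = 18.90 h.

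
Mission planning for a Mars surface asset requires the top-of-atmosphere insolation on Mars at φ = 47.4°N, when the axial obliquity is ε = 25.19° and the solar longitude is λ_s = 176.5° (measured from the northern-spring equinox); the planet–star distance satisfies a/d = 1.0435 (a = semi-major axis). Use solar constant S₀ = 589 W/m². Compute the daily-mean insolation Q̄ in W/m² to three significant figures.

Q̄ ≈ 144 W/m²

Solar declination: sin δ = sin ε · sin λ_s = sin 25.19° × sin 176.5° = 0.02598, so δ = +1.489°.
cos H₀ = −tan(+47.4°) tan(+1.489°) = -0.0283, H₀ = 1.5991 rad.
Bracket: H₀ sin φ sin δ + cos φ cos δ sin H₀ = 1.5991×0.73610×0.02598 + 0.67688×0.99966×0.99960 = 0.030581 + 0.676379 = 0.706960.
Inverse-square distance factor (a/d)² = 1.0435² = 1.088892.
Q̄ = (S₀/π) × 1.088892 × [bracket] = (589/π) × 1.088892 × 0.706960 = 144.3 W/m².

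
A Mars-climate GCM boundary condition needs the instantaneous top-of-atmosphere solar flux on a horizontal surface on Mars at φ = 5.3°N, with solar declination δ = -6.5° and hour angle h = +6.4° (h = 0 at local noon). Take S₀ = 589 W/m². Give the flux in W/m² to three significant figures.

cos θ_z = sin φ sin δ + cos φ cos δ cos h = -0.010457 + 0.983158 = 0.972701.
Flux = S₀ · cos θ_z = 589 × 0.972701 = 572.9 W/m².

573 W/m²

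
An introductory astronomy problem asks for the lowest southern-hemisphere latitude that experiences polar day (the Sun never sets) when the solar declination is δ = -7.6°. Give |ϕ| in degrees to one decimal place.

Polar day requires cos h₀ = −tan ϕ tan δ ≤ −1, i.e. tan ϕ tan δ ≥ 1.
The boundary is |tan ϕ| · |tan δ| = 1, so |ϕ| = 90° − |δ| = 90° − 7.6° = 82.4° in the southern hemisphere.

|ϕ| = 82.4°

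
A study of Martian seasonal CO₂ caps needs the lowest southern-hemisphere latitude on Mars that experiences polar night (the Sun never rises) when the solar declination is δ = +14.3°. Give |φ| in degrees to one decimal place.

Polar night requires cos H₀ = −tan φ tan δ ≥ 1, i.e. tan φ tan δ ≤ −1.
The boundary is |tan φ| · |tan δ| = 1, so |φ| = 90° − |δ| = 90° − 14.3° = 75.7° in the southern hemisphere.

|φ| = 75.7°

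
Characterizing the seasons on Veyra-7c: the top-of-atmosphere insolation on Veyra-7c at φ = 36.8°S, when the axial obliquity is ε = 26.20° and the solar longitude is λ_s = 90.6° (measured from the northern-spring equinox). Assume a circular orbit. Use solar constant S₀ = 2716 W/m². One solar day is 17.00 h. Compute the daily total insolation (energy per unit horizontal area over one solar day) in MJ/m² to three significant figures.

18.6 MJ/m²

Solar declination: sin δ = sin ε · sin λ_s = sin 26.20° × sin 90.6° = 0.44148, so δ = +26.198°.
cos H₀ = −tan(-36.8°) tan(+26.198°) = 0.3681, H₀ = 1.1938 rad.
Bracket: H₀ sin φ sin δ + cos φ cos δ sin H₀ = 1.1938×-0.59902×0.44148 + 0.80073×0.89727×0.92979 = -0.315707 + 0.668027 = 0.352320.
Q̄ = (S₀/π) × [bracket] = (2716/π) × 0.352320 = 304.59 W/m².
Daily total = Q̄ × 17.00 h × 3600 s/h = 304.59 × 17.00 × 3600 / 10⁶ = 18.64 MJ/m².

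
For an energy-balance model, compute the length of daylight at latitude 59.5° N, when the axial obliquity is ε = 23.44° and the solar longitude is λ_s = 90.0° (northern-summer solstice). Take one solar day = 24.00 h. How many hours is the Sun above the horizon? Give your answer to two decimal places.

Solar declination: sin δ = sin ε · sin λ_s = sin 23.44° × sin 90.0° = 0.39779, so δ = +23.440°.
cos H₀ = −tan φ · tan δ = −tan(+59.5°) × tan(+23.440°) = -0.7361, so H₀ = 2.3980 rad = 137.40°.
Daylight = 2H₀/(2π) × 24.00 h = (2.3980/π) × 24.00 = 18.32 h.

18.32 h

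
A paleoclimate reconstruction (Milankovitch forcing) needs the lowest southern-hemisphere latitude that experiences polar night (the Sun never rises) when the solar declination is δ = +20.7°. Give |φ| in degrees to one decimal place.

|φ| = 69.3°

Polar night requires cos H₀ = −tan φ tan δ ≥ 1, i.e. tan φ tan δ ≤ −1.
The boundary is |tan φ| · |tan δ| = 1, so |φ| = 90° − |δ| = 90° − 20.7° = 69.3° in the southern hemisphere.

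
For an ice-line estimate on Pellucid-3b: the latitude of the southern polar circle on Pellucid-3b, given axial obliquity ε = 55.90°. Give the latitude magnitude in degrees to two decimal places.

34.10°

The polar circle is the lowest latitude that experiences at least one full rotation of continuous darkness at the northern-summer solstice; it lies at |ϕ| = 90° − ε = 90° − 55.90° = 34.10°.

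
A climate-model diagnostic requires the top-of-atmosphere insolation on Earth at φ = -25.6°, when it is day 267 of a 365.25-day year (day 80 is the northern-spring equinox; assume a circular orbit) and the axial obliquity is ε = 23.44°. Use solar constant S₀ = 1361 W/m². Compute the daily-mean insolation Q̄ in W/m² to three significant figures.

Solar longitude: λ_s = 360° × (267 − 80)/365.25 = 184.312°.
sin δ = sin 23.44° × sin 184.312° = -0.02991, so δ = -1.714°.
cos H₀ = −tan(-25.6°) tan(-1.714°) = -0.0143, H₀ = 1.5851 rad.
Bracket: H₀ sin φ sin δ + cos φ cos δ sin H₀ = 1.5851×-0.43209×-0.02991 + 0.90183×0.99955×0.99990 = 0.020486 + 0.901334 = 0.921820.
Q̄ = (S₀/π) × [bracket] = (1361/π) × 0.921820 = 399.4 W/m².

Q̄ ≈ 399 W/m²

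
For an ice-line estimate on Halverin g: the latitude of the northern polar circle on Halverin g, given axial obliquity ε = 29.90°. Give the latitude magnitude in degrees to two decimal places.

60.10°

The polar circle is the lowest latitude that experiences at least one full rotation of continuous daylight at the northern-summer solstice; it lies at |ϕ| = 90° − ε = 90° − 29.90° = 60.10°.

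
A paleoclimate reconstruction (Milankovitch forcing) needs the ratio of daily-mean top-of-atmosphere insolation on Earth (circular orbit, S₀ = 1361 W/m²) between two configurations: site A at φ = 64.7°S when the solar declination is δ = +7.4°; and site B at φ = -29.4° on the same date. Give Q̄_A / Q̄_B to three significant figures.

— Configuration A (φ=-64.7°):
cos H₀ = −tan(-64.7°) tan(+7.400°) = 0.2748, H₀ = 1.2925 rad.
Bracket: H₀ sin φ sin δ + cos φ cos δ sin H₀ = 1.2925×-0.90408×0.12880 + 0.42736×0.99167×0.96151 = -0.150506 + 0.407488 = 0.256982.
Q̄ = (S₀/π) × [bracket] = (1361/π) × 0.256982 = 111.33 W/m².
— Configuration B (φ=-29.4°):
cos H₀ = −tan(-29.4°) tan(+7.400°) = 0.0732, H₀ = 1.4975 rad.
Bracket: H₀ sin φ sin δ + cos φ cos δ sin H₀ = 1.4975×-0.49090×0.12880 + 0.87121×0.99167×0.99732 = -0.094684 + 0.861637 = 0.766953.
Q̄ = (S₀/π) × [bracket] = (1361/π) × 0.766953 = 332.26 W/m².
Ratio Q̄_A / Q̄_B = 111.33 / 332.26 = 0.3351.

Q̄_A / Q̄_B ≈ 0.335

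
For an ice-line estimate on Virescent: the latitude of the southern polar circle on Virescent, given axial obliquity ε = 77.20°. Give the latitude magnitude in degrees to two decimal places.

The polar circle is the lowest latitude that experiences at least one full rotation of continuous darkness at the northern-summer solstice; it lies at |φ| = 90° − ε = 90° − 77.20° = 12.80°.

12.80°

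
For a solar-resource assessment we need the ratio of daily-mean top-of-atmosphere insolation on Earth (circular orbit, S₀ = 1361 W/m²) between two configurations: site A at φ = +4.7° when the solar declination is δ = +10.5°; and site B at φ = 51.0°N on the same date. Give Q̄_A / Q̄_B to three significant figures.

Q̄_A / Q̄_B ≈ 1.17

— Configuration A (φ=+4.7°):
cos H₀ = −tan(+4.7°) tan(+10.500°) = -0.0152, H₀ = 1.5860 rad.
Bracket: H₀ sin φ sin δ + cos φ cos δ sin H₀ = 1.5860×0.08194×0.18224 + 0.99664×0.98325×0.99988 = 0.023683 + 0.979829 = 1.003512.
Q̄ = (S₀/π) × [bracket] = (1361/π) × 1.003512 = 434.74 W/m².
— Configuration B (φ=+51.0°):
cos H₀ = −tan(+51.0°) tan(+10.500°) = -0.2289, H₀ = 1.8017 rad.
Bracket: H₀ sin φ sin δ + cos φ cos δ sin H₀ = 1.8017×0.77715×0.18224 + 0.62932×0.98325×0.97346 = 0.255171 + 0.602356 = 0.857527.
Q̄ = (S₀/π) × [bracket] = (1361/π) × 0.857527 = 371.50 W/m².
Ratio Q̄_A / Q̄_B = 434.74 / 371.50 = 1.170.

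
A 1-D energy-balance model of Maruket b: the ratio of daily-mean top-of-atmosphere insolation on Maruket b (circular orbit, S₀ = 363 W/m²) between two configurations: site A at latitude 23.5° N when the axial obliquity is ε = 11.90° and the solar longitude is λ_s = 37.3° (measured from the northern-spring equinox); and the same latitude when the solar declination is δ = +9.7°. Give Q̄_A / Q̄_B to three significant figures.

— Configuration A (φ=+23.5°):
Solar declination: sin δ = sin ε · sin λ_s = sin 11.90° × sin 37.3° = 0.12496, so δ = +7.178°.
cos H₀ = −tan(+23.5°) tan(+7.178°) = -0.0548, H₀ = 1.6256 rad.
Bracket: H₀ sin φ sin δ + cos φ cos δ sin H₀ = 1.6256×0.39875×0.12496 + 0.91706×0.99216×0.99850 = 0.081000 + 0.908505 = 0.989505.
Q̄ = (S₀/π) × [bracket] = (363/π) × 0.989505 = 114.33 W/m².
— Configuration B (φ=+23.5°):
cos H₀ = −tan(+23.5°) tan(+9.700°) = -0.0743, H₀ = 1.6452 rad.
Bracket: H₀ sin φ sin δ + cos φ cos δ sin H₀ = 1.6452×0.39875×0.16849 + 0.91706×0.98570×0.99723 = 0.110533 + 0.901442 = 1.011975.
Q̄ = (S₀/π) × [bracket] = (363/π) × 1.011975 = 116.93 W/m².
Ratio Q̄_A / Q̄_B = 114.33 / 116.93 = 0.9778.

Q̄_A / Q̄_B ≈ 0.978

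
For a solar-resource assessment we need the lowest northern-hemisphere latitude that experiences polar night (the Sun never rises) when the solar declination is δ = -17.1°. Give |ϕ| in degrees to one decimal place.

Polar night requires cos h₀ = −tan ϕ tan δ ≥ 1, i.e. tan ϕ tan δ ≤ −1.
The boundary is |tan ϕ| · |tan δ| = 1, so |ϕ| = 90° − |δ| = 90° − 17.1° = 72.9° in the northern hemisphere.

|ϕ| = 72.9°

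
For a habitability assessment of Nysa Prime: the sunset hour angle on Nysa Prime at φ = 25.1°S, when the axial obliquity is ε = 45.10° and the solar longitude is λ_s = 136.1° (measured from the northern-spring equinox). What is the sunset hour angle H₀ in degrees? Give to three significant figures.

H₀ = 74.7°

Solar declination: sin δ = sin ε · sin λ_s = sin 45.10° × sin 136.1° = 0.49116, so δ = +29.417°.
cos H₀ = −tan φ · tan δ = −tan(-25.1°) × tan(+29.417°) = 0.2641, so H₀ = 1.3035 rad = 74.68°.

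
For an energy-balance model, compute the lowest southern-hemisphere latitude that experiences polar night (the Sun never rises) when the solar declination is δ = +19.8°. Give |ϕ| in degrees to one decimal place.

|ϕ| = 70.2°

Polar night requires cos h₀ = −tan ϕ tan δ ≥ 1, i.e. tan ϕ tan δ ≤ −1.
The boundary is |tan ϕ| · |tan δ| = 1, so |ϕ| = 90° − |δ| = 90° − 19.8° = 70.2° in the southern hemisphere.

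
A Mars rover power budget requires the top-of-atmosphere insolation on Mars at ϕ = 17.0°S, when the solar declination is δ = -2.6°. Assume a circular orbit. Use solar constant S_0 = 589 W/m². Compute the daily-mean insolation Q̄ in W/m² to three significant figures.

cos h₀ = −tan(-17.0°) tan(-2.600°) = -0.0139, h₀ = 1.5847 rad.
Bracket: h₀ sin ϕ sin δ + cos ϕ cos δ sin h₀ = 1.5847×-0.29237×-0.04536 + 0.95630×0.99897×0.99990 = 0.021016 + 0.955219 = 0.976235.
Q̄ = (S_0/π) × [bracket] = (589/π) × 0.976235 = 183.0 W/m².

Q̄ ≈ 183 W/m²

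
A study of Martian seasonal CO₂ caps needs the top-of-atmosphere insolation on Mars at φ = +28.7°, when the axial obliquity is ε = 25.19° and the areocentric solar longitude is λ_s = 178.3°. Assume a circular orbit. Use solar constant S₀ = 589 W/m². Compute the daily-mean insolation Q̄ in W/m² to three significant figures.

Q̄ ≈ 166 W/m²

sin δ = sin 25.19° × sin 178.3° = 0.01263, so δ = +0.723°.
cos H₀ = −tan(+28.7°) tan(+0.723°) = -0.0069, H₀ = 1.5777 rad.
Bracket: H₀ sin φ sin δ + cos φ cos δ sin H₀ = 1.5777×0.48022×0.01263 + 0.87715×0.99992×0.99998 = 0.009569 + 0.877062 = 0.886631.
Q̄ = (S₀/π) × [bracket] = (589/π) × 0.886631 = 166.2 W/m².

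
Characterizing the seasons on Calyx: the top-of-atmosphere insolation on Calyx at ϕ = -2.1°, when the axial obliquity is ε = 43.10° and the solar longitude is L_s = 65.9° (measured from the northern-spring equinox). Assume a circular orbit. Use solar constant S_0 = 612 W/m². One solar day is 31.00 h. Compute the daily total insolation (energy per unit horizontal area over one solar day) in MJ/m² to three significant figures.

Solar declination: sin δ = sin ε · sin L_s = sin 43.10° × sin 65.9° = 0.62372, so δ = +38.588°.
cos h₀ = −tan(-2.1°) tan(+38.588°) = 0.0293, h₀ = 1.5415 rad.
Bracket: h₀ sin ϕ sin δ + cos ϕ cos δ sin h₀ = 1.5415×-0.03664×0.62372 + 0.99933×0.78165×0.99957 = -0.035228 + 0.780790 = 0.745562.
Q̄ = (S_0/π) × [bracket] = (612/π) × 0.745562 = 145.24 W/m².
Daily total = Q̄ × 31.00 h × 3600 s/h = 145.24 × 31.00 × 3600 / 10⁶ = 16.21 MJ/m².

16.2 MJ/m²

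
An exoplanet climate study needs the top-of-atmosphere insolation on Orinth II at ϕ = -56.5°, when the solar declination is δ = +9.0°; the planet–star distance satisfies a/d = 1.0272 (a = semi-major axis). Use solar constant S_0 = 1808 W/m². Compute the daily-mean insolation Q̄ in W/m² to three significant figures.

Q̄ ≈ 216 W/m²

cos h₀ = −tan(-56.5°) tan(+9.000°) = 0.2393, h₀ = 1.3292 rad.
Bracket: h₀ sin ϕ sin δ + cos ϕ cos δ sin h₀ = 1.3292×-0.83389×0.15643 + 0.55194×0.98769×0.97095 = -0.173388 + 0.529309 = 0.355921.
Inverse-square distance factor (a/d)² = 1.0272² = 1.055140.
Q̄ = (S_0/π) × 1.055140 × [bracket] = (1808/π) × 1.055140 × 0.355921 = 216.1 W/m².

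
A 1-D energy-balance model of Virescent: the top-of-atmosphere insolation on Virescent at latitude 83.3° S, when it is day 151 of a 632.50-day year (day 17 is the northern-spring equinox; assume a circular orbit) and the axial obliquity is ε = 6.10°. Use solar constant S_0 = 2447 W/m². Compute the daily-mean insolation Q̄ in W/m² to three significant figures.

Solar longitude: L_s = 360° × (151 − 17)/632.50 = 76.269°.
sin δ = sin 6.10° × sin 76.269° = 0.10323, so δ = +5.925°.
cos h₀ = −tan(-83.3°) tan(+5.925°) = 0.8834, h₀ = 0.4876 rad.
Bracket: h₀ sin ϕ sin δ + cos ϕ cos δ sin h₀ = 0.4876×-0.99317×0.10323 + 0.11667×0.99466×0.46853 = -0.049991 + 0.054371 = 0.004380.
Q̄ = (S_0/π) × [bracket] = (2447/π) × 0.004380 = 3.412 W/m².

Q̄ ≈ 3.41 W/m²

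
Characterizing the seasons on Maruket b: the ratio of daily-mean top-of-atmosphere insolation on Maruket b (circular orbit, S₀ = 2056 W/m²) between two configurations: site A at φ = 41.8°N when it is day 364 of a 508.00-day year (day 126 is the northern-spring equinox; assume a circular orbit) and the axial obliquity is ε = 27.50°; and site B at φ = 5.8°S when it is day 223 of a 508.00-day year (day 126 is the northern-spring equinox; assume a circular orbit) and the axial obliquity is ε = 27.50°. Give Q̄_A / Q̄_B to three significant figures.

— Configuration A (φ=+41.8°):
Solar longitude: λ_s = 360° × (364 − 126)/508.00 = 168.661°.
sin δ = sin 27.50° × sin 168.661° = 0.09078, so δ = +5.209°.
cos H₀ = −tan(+41.8°) tan(+5.209°) = -0.0815, H₀ = 1.6524 rad.
Bracket: H₀ sin φ sin δ + cos φ cos δ sin H₀ = 1.6524×0.66653×0.09078 + 0.74548×0.99587×0.99667 = 0.099983 + 0.739929 = 0.839912.
Q̄ = (S₀/π) × [bracket] = (2056/π) × 0.839912 = 549.68 W/m².
— Configuration B (φ=-5.8°):
Solar longitude: λ_s = 360° × (223 − 126)/508.00 = 68.740°.
sin δ = sin 27.50° × sin 68.740° = 0.43032, so δ = +25.488°.
cos H₀ = −tan(-5.8°) tan(+25.488°) = 0.0484, H₀ = 1.5224 rad.
Bracket: H₀ sin φ sin δ + cos φ cos δ sin H₀ = 1.5224×-0.10106×0.43032 + 0.99488×0.90267×0.99883 = -0.066206 + 0.896998 = 0.830792.
Q̄ = (S₀/π) × [bracket] = (2056/π) × 0.830792 = 543.71 W/m².
Ratio Q̄_A / Q̄_B = 549.68 / 543.71 = 1.011.

Q̄_A / Q̄_B ≈ 1.01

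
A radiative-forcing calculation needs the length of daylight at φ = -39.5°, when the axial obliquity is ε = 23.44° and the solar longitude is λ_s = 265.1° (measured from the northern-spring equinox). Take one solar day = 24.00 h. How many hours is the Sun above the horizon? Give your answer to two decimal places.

14.78 h

Solar declination: sin δ = sin ε · sin λ_s = sin 23.44° × sin 265.1° = -0.39633, so δ = -23.349°.
cos H₀ = −tan φ · tan δ = −tan(-39.5°) × tan(-23.349°) = -0.3559, so H₀ = 1.9346 rad = 110.85°.
Daylight = 2H₀/(2π) × 24.00 h = (1.9346/π) × 24.00 = 14.78 h.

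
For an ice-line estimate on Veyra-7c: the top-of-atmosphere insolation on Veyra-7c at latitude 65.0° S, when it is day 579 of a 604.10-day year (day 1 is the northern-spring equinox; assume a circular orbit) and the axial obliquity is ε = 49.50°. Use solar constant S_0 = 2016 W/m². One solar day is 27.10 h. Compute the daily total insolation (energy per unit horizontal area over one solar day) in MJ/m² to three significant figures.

Solar longitude: L_s = 360° × (579 − 1)/604.10 = 344.446°.
sin δ = sin 49.50° × sin 344.446° = -0.20390, so δ = -11.765°.
cos h₀ = −tan(-65.0°) tan(-11.765°) = -0.4466, h₀ = 2.0338 rad.
Bracket: h₀ sin ϕ sin δ + cos ϕ cos δ sin h₀ = 2.0338×-0.90631×-0.20390 + 0.42262×0.97899×0.89471 = 0.375839 + 0.370178 = 0.746017.
Q̄ = (S_0/π) × [bracket] = (2016/π) × 0.746017 = 478.73 W/m².
Daily total = Q̄ × 27.10 h × 3600 s/h = 478.73 × 27.10 × 3600 / 10⁶ = 46.70 MJ/m².

46.7 MJ/m²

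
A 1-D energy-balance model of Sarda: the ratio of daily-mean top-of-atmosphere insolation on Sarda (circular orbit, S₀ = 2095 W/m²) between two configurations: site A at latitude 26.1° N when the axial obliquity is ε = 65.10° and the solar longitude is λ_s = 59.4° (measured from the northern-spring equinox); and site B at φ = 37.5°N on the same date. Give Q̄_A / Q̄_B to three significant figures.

— Configuration A (φ=+26.1°):
Solar declination: sin δ = sin ε · sin λ_s = sin 65.10° × sin 59.4° = 0.78073, so δ = +51.328°.
cos H₀ = −tan(+26.1°) tan(+51.328°) = -0.6121, H₀ = 2.2295 rad.
Bracket: H₀ sin φ sin δ + cos φ cos δ sin H₀ = 2.2295×0.43994×0.78073 + 0.89803×0.62487×0.79079 = 0.765776 + 0.443753 = 1.209529.
Q̄ = (S₀/π) × [bracket] = (2095/π) × 1.209529 = 806.59 W/m².
— Configuration B (φ=+37.5°):
cos H₀ = −tan(+37.5°) tan(+51.328°) = -0.9587, H₀ = 2.8533 rad.
Bracket: H₀ sin φ sin δ + cos φ cos δ sin H₀ = 2.8533×0.60876×0.78073 + 0.79335×0.62487×0.28434 = 1.356108 + 0.140959 = 1.497067.
Q̄ = (S₀/π) × [bracket] = (2095/π) × 1.497067 = 998.33 W/m².
Ratio Q̄_A / Q̄_B = 806.59 / 998.33 = 0.8079.

Q̄_A / Q̄_B ≈ 0.808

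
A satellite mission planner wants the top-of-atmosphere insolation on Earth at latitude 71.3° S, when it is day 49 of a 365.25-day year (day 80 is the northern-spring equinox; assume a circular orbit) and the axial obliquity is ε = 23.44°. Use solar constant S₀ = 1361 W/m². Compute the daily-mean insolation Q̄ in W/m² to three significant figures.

Solar longitude: λ_s = 360° × (49 − 80)/365.25 = -30.554°, i.e. -30.554° + 360° = 329.446°.
sin δ = sin 23.44° × sin 329.446° = -0.20222, so δ = -11.667°.
cos H₀ = −tan(-71.3°) tan(-11.667°) = -0.6100, H₀ = 2.2269 rad.
Bracket: H₀ sin φ sin δ + cos φ cos δ sin H₀ = 2.2269×-0.94721×-0.20222 + 0.32061×0.97934×0.79238 = 0.426551 + 0.248796 = 0.675347.
Q̄ = (S₀/π) × [bracket] = (1361/π) × 0.675347 = 292.6 W/m².

Q̄ ≈ 293 W/m²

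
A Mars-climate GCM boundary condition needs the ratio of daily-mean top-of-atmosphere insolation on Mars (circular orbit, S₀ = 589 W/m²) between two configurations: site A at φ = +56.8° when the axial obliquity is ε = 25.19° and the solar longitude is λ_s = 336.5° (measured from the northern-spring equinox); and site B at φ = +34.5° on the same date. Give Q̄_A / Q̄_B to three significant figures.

Q̄_A / Q̄_B ≈ 0.503

— Configuration A (φ=+56.8°):
Solar declination: sin δ = sin ε · sin λ_s = sin 25.19° × sin 336.5° = -0.16972, so δ = -9.771°.
cos H₀ = −tan(+56.8°) tan(-9.771°) = 0.2632, H₀ = 1.3045 rad.
Bracket: H₀ sin φ sin δ + cos φ cos δ sin H₀ = 1.3045×0.83676×-0.16972 + 0.54756×0.98549×0.96475 = -0.185258 + 0.520593 = 0.335335.
Q̄ = (S₀/π) × [bracket] = (589/π) × 0.335335 = 62.870 W/m².
— Configuration B (φ=+34.5°):
cos H₀ = −tan(+34.5°) tan(-9.771°) = 0.1184, H₀ = 1.4522 rad.
Bracket: H₀ sin φ sin δ + cos φ cos δ sin H₀ = 1.4522×0.56641×-0.16972 + 0.82413×0.98549×0.99297 = -0.139602 + 0.806462 = 0.666860.
Q̄ = (S₀/π) × [bracket] = (589/π) × 0.666860 = 125.03 W/m².
Ratio Q̄_A / Q̄_B = 62.870 / 125.03 = 0.5028.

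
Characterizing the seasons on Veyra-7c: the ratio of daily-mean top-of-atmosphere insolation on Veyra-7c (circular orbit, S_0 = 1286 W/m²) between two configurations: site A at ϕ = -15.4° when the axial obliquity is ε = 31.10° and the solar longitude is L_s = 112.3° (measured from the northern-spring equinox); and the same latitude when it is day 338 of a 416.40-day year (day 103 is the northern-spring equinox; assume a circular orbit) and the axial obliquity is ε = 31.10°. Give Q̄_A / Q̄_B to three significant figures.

— Configuration A (ϕ=-15.4°):
Solar declination: sin δ = sin ε · sin L_s = sin 31.10° × sin 112.3° = 0.47790, so δ = +28.548°.
cos h₀ = −tan(-15.4°) tan(+28.548°) = 0.1499, h₀ = 1.4204 rad.
Bracket: h₀ sin ϕ sin δ + cos ϕ cos δ sin h₀ = 1.4204×-0.26556×0.47790 + 0.96410×0.87841×0.98871 = -0.180265 + 0.837314 = 0.657049.
Q̄ = (S_0/π) × [bracket] = (1286/π) × 0.657049 = 268.96 W/m².
— Configuration B (ϕ=-15.4°):
Solar longitude: L_s = 360° × (338 − 103)/416.40 = 203.170°.
sin δ = sin 31.10° × sin 203.170° = -0.20324, so δ = -11.726°.
cos h₀ = −tan(-15.4°) tan(-11.726°) = -0.0572, h₀ = 1.6280 rad.
Bracket: h₀ sin ϕ sin δ + cos ϕ cos δ sin h₀ = 1.6280×-0.26556×-0.20324 + 0.96410×0.97913×0.99836 = 0.087867 + 0.942431 = 1.030298.
Q̄ = (S_0/π) × [bracket] = (1286/π) × 1.030298 = 421.75 W/m².
Ratio Q̄_A / Q̄_B = 268.96 / 421.75 = 0.6377.

Q̄_A / Q̄_B ≈ 0.638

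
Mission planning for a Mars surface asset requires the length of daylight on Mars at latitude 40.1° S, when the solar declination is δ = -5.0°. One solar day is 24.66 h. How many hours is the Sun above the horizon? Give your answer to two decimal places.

cos H₀ = −tan φ · tan δ = −tan(-40.1°) × tan(-5.000°) = -0.0737, so H₀ = 1.6445 rad = 94.22°.
Daylight = 2H₀/(2π) × 24.66 h = (1.6445/π) × 24.66 = 12.91 h.

12.91 h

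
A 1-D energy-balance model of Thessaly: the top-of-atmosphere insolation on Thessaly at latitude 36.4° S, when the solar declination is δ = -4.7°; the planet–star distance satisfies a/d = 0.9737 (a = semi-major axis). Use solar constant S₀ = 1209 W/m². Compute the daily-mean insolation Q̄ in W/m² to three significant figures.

Q̄ ≈ 321 W/m²

cos H₀ = −tan(-36.4°) tan(-4.700°) = -0.0606, H₀ = 1.6314 rad.
Bracket: H₀ sin φ sin δ + cos φ cos δ sin H₀ = 1.6314×-0.59342×-0.08194 + 0.80489×0.99664×0.99816 = 0.079327 + 0.800710 = 0.880037.
Inverse-square distance factor (a/d)² = 0.9737² = 0.948092.
Q̄ = (S₀/π) × 0.948092 × [bracket] = (1209/π) × 0.948092 × 0.880037 = 321.1 W/m².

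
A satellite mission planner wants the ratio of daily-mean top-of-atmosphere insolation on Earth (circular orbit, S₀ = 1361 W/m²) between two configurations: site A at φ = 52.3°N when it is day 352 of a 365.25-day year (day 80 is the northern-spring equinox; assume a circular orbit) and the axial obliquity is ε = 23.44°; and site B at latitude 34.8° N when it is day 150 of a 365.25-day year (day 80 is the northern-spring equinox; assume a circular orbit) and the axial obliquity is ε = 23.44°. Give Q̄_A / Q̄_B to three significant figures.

Q̄_A / Q̄_B ≈ 0.140

— Configuration A (φ=+52.3°):
Solar longitude: λ_s = 360° × (352 − 80)/365.25 = 268.090°.
sin δ = sin 23.44° × sin 268.090° = -0.39757, so δ = -23.426°.
cos H₀ = −tan(+52.3°) tan(-23.426°) = 0.5606, H₀ = 0.9757 rad.
Bracket: H₀ sin φ sin δ + cos φ cos δ sin H₀ = 0.9757×0.79122×-0.39757 + 0.61153×0.91757×0.82809 = -0.306921 + 0.464659 = 0.157738.
Q̄ = (S₀/π) × [bracket] = (1361/π) × 0.157738 = 68.335 W/m².
— Configuration B (φ=+34.8°):
Solar longitude: λ_s = 360° × (150 − 80)/365.25 = 68.994°.
sin δ = sin 23.44° × sin 68.994° = 0.37135, so δ = +21.799°.
cos H₀ = −tan(+34.8°) tan(+21.799°) = -0.2780, H₀ = 1.8525 rad.
Bracket: H₀ sin φ sin δ + cos φ cos δ sin H₀ = 1.8525×0.57071×0.37135 + 0.82115×0.92849×0.96059 = 0.392606 + 0.732382 = 1.124988.
Q̄ = (S₀/π) × [bracket] = (1361/π) × 1.124988 = 487.37 W/m².
Ratio Q̄_A / Q̄_B = 68.335 / 487.37 = 0.1402.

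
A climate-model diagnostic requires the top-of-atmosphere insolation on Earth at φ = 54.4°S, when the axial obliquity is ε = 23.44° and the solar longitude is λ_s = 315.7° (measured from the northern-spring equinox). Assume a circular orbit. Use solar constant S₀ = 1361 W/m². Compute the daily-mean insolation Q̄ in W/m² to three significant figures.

Solar declination: sin δ = sin ε · sin λ_s = sin 23.44° × sin 315.7° = -0.27782, so δ = -16.130°.
cos H₀ = −tan(-54.4°) tan(-16.130°) = -0.4040, H₀ = 1.9866 rad.
Bracket: H₀ sin φ sin δ + cos φ cos δ sin H₀ = 1.9866×-0.81310×-0.27782 + 0.58212×0.96063×0.91478 = 0.448764 + 0.511547 = 0.960311.
Q̄ = (S₀/π) × [bracket] = (1361/π) × 0.960311 = 416.0 W/m².

Q̄ ≈ 416 W/m²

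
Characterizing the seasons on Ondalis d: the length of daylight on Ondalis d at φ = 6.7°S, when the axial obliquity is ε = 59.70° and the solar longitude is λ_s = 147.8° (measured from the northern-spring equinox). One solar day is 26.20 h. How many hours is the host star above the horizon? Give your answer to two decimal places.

Solar declination: sin δ = sin ε · sin λ_s = sin 59.70° × sin 147.8° = 0.46008, so δ = +27.392°.
cos H₀ = −tan φ · tan δ = −tan(-6.7°) × tan(+27.392°) = 0.0609, so H₀ = 1.5099 rad = 86.51°.
Daylight = 2H₀/(2π) × 26.20 h = (1.5099/π) × 26.20 = 12.59 h.

12.59 h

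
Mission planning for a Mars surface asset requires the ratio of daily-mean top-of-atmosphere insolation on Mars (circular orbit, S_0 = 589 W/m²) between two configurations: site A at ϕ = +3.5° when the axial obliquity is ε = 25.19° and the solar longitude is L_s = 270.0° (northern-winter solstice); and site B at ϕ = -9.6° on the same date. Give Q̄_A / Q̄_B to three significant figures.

— Configuration A (ϕ=+3.5°):
Solar declination: sin δ = sin ε · sin L_s = sin 25.19° × sin 270.0° = -0.42562, so δ = -25.190°.
cos h₀ = −tan(+3.5°) tan(-25.190°) = 0.0288, h₀ = 1.5420 rad.
Bracket: h₀ sin ϕ sin δ + cos ϕ cos δ sin h₀ = 1.5420×0.06105×-0.42562 + 0.99813×0.90490×0.99959 = -0.040067 + 0.902838 = 0.862771.
Q̄ = (S_0/π) × [bracket] = (589/π) × 0.862771 = 161.76 W/m².
— Configuration B (ϕ=-9.6°):
cos h₀ = −tan(-9.6°) tan(-25.190°) = -0.0796, h₀ = 1.6504 rad.
Bracket: h₀ sin ϕ sin δ + cos ϕ cos δ sin h₀ = 1.6504×-0.16677×-0.42562 + 0.98600×0.90490×0.99683 = 0.117146 + 0.889403 = 1.006549.
Q̄ = (S_0/π) × [bracket] = (589/π) × 1.006549 = 188.71 W/m².
Ratio Q̄_A / Q̄_B = 161.76 / 188.71 = 0.8572.

Q̄_A / Q̄_B ≈ 0.857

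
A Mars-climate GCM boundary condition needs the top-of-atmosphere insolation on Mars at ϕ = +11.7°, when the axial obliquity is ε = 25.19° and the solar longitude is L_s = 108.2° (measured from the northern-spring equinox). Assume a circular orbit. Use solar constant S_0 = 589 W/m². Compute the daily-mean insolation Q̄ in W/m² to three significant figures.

Q̄ ≈ 193 W/m²

Solar declination: sin δ = sin ε · sin L_s = sin 25.19° × sin 108.2° = 0.40433, so δ = +23.849°.
cos h₀ = −tan(+11.7°) tan(+23.849°) = -0.0915, h₀ = 1.6625 rad.
Bracket: h₀ sin ϕ sin δ + cos ϕ cos δ sin h₀ = 1.6625×0.20279×0.40433 + 0.97922×0.91461×0.99580 = 0.136315 + 0.891843 = 1.028158.
Q̄ = (S_0/π) × [bracket] = (589/π) × 1.028158 = 192.8 W/m².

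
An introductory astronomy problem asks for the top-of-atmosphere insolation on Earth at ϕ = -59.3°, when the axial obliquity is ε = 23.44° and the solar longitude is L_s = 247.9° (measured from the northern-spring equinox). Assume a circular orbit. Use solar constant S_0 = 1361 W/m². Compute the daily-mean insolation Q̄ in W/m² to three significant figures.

Q̄ ≈ 469 W/m²

Solar declination: sin δ = sin ε · sin L_s = sin 23.44° × sin 247.9° = -0.36856, so δ = -21.627°.
cos h₀ = −tan(-59.3°) tan(-21.627°) = -0.6677, h₀ = 2.3020 rad.
Bracket: h₀ sin ϕ sin δ + cos ϕ cos δ sin h₀ = 2.3020×-0.85985×-0.36856 + 0.51054×0.92960×0.74440 = 0.729518 + 0.353291 = 1.082809.
Q̄ = (S_0/π) × [bracket] = (1361/π) × 1.082809 = 469.1 W/m².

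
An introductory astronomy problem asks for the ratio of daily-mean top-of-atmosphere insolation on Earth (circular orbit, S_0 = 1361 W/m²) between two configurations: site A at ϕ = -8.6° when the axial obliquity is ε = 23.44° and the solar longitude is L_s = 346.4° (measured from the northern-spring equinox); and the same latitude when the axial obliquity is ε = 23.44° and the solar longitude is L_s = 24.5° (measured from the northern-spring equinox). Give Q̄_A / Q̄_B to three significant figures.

— Configuration A (ϕ=-8.6°):
Solar declination: sin δ = sin ε · sin L_s = sin 23.44° × sin 346.4° = -0.09354, so δ = -5.367°.
cos h₀ = −tan(-8.6°) tan(-5.367°) = -0.0142, h₀ = 1.5850 rad.
Bracket: h₀ sin ϕ sin δ + cos ϕ cos δ sin h₀ = 1.5850×-0.14954×-0.09354 + 0.98876×0.99562×0.99990 = 0.022171 + 0.984331 = 1.006502.
Q̄ = (S_0/π) × [bracket] = (1361/π) × 1.006502 = 436.04 W/m².
— Configuration B (ϕ=-8.6°):
Solar declination: sin δ = sin ε · sin L_s = sin 23.44° × sin 24.5° = 0.16496, so δ = +9.495°.
cos h₀ = −tan(-8.6°) tan(+9.495°) = 0.0253, h₀ = 1.5455 rad.
Bracket: h₀ sin ϕ sin δ + cos ϕ cos δ sin h₀ = 1.5455×-0.14954×0.16496 + 0.98876×0.98630×0.99968 = -0.038125 + 0.974902 = 0.936777.
Q̄ = (S_0/π) × [bracket] = (1361/π) × 0.936777 = 405.83 W/m².
Ratio Q̄_A / Q̄_B = 436.04 / 405.83 = 1.074.

Q̄_A / Q̄_B ≈ 1.07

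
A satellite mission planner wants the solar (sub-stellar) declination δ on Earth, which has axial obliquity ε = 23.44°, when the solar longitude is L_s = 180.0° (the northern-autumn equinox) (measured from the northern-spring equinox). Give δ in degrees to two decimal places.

δ = +0.00°

sin δ = sin ε · sin L_s = sin 23.44° × sin 180.0° = 0.000000.
δ = arcsin(0.000000) = +0.00°.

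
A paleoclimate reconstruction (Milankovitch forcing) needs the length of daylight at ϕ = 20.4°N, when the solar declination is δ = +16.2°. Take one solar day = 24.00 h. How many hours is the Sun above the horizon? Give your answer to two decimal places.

12.83 h

cos h₀ = −tan ϕ · tan δ = −tan(+20.4°) × tan(+16.200°) = -0.1080, so h₀ = 1.6791 rad = 96.20°.
Daylight = 2h₀/(2π) × 24.00 h = (1.6791/π) × 24.00 = 12.83 h.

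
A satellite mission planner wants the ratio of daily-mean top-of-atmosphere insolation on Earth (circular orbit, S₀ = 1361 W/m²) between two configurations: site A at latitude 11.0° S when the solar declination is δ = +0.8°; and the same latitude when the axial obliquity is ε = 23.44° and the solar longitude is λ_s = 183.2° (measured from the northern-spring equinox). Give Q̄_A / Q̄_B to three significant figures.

Q̄_A / Q̄_B ≈ 0.989

— Configuration A (φ=-11.0°):
cos H₀ = −tan(-11.0°) tan(+0.800°) = 0.0027, H₀ = 1.5681 rad.
Bracket: H₀ sin φ sin δ + cos φ cos δ sin H₀ = 1.5681×-0.19081×0.01396 + 0.98163×0.99990×1.00000 = -0.004177 + 0.981532 = 0.977355.
Q̄ = (S₀/π) × [bracket] = (1361/π) × 0.977355 = 423.41 W/m².
— Configuration B (φ=-11.0°):
Solar declination: sin δ = sin ε · sin λ_s = sin 23.44° × sin 183.2° = -0.02221, so δ = -1.272°.
cos H₀ = −tan(-11.0°) tan(-1.272°) = -0.0043, H₀ = 1.5751 rad.
Bracket: H₀ sin φ sin δ + cos φ cos δ sin H₀ = 1.5751×-0.19081×-0.02221 + 0.98163×0.99975×0.99999 = 0.006675 + 0.981375 = 0.988050.
Q̄ = (S₀/π) × [bracket] = (1361/π) × 0.988050 = 428.04 W/m².
Ratio Q̄_A / Q̄_B = 423.41 / 428.04 = 0.9892.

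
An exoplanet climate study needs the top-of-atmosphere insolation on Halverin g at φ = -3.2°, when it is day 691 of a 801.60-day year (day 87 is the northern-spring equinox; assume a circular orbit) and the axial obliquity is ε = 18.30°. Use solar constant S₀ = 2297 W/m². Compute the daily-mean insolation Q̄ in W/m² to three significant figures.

Q̄ ≈ 713 W/m²

Solar longitude: λ_s = 360° × (691 − 87)/801.60 = 271.257°.
sin δ = sin 18.30° × sin 271.257° = -0.31392, so δ = -18.295°.
cos H₀ = −tan(-3.2°) tan(-18.295°) = -0.0185, H₀ = 1.5893 rad.
Bracket: H₀ sin φ sin δ + cos φ cos δ sin H₀ = 1.5893×-0.05582×-0.31392 + 0.99844×0.94945×0.99983 = 0.027849 + 0.947808 = 0.975657.
Q̄ = (S₀/π) × [bracket] = (2297/π) × 0.975657 = 713.4 W/m².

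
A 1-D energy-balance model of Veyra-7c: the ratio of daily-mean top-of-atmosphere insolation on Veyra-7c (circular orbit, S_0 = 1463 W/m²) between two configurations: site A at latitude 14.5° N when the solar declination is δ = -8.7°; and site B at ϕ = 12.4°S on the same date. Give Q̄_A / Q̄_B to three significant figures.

— Configuration A (ϕ=+14.5°):
cos h₀ = −tan(+14.5°) tan(-8.700°) = 0.0396, h₀ = 1.5312 rad.
Bracket: h₀ sin ϕ sin δ + cos ϕ cos δ sin h₀ = 1.5312×0.25038×-0.15126 + 0.96815×0.98849×0.99922 = -0.057990 + 0.956260 = 0.898270.
Q̄ = (S_0/π) × [bracket] = (1463/π) × 0.898270 = 418.31 W/m².
— Configuration B (ϕ=-12.4°):
cos h₀ = −tan(-12.4°) tan(-8.700°) = -0.0336, h₀ = 1.6044 rad.
Bracket: h₀ sin ϕ sin δ + cos ϕ cos δ sin h₀ = 1.6044×-0.21474×-0.15126 + 0.97667×0.98849×0.99943 = 0.052113 + 0.964878 = 1.016991.
Q̄ = (S_0/π) × [bracket] = (1463/π) × 1.016991 = 473.60 W/m².
Ratio Q̄_A / Q̄_B = 418.31 / 473.60 = 0.8833.

Q̄_A / Q̄_B ≈ 0.883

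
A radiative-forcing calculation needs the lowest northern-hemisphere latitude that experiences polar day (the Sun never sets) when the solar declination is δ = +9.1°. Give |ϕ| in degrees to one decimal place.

Polar day requires cos h₀ = −tan ϕ tan δ ≤ −1, i.e. tan ϕ tan δ ≥ 1.
The boundary is |tan ϕ| · |tan δ| = 1, so |ϕ| = 90° − |δ| = 90° − 9.1° = 80.9° in the northern hemisphere.

|ϕ| = 80.9°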